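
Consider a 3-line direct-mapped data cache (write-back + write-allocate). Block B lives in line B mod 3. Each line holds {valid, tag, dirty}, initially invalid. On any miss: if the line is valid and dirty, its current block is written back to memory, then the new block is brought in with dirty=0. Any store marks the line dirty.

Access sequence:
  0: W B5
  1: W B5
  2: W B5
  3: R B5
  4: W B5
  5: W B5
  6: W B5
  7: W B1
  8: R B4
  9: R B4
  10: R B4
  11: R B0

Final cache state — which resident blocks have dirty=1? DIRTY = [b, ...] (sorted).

DIRTY = [5]

0: W B5 → L2 miss [D]
1: W B5 → L2 hit [D]
2: W B5 → L2 hit [D]
3: R B5 → L2 hit [D]
4: W B5 → L2 hit [D]
5: W B5 → L2 hit [D]
6: W B5 → L2 hit [D]
7: W B1 → L1 miss [D]
8: R B4 → L1 miss wb→B1 [-]
9: R B4 → L1 hit [-]
10: R B4 → L1 hit [-]
11: R B0 → L0 miss [-]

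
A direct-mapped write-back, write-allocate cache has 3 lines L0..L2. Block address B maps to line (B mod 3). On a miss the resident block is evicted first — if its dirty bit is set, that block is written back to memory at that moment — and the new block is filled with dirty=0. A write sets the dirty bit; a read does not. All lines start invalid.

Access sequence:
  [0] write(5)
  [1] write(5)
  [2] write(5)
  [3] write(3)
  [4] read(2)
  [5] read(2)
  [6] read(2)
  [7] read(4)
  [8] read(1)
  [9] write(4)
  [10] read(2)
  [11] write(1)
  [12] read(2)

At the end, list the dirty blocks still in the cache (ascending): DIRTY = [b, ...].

0: W B5 -> L2 miss  d=D]
1: W B5 -> L2 hit  d=D]
2: W B5 -> L2 hit  d=D]
3: W B3 -> L0 miss  d=D]
4: R B2 -> L2 miss wb->B5  d=-]
5: R B2 -> L2 hit  d=-]
6: R B2 -> L2 hit  d=-]
7: R B4 -> L1 miss  d=-]
8: R B1 -> L1 miss  d=-]
9: W B4 -> L1 miss  d=D]
10: R B2 -> L2 hit  d=-]
11: W B1 -> L1 miss wb->B4  d=D]
12: R B2 -> L2 hit  d=-]

DIRTY = [1, 3]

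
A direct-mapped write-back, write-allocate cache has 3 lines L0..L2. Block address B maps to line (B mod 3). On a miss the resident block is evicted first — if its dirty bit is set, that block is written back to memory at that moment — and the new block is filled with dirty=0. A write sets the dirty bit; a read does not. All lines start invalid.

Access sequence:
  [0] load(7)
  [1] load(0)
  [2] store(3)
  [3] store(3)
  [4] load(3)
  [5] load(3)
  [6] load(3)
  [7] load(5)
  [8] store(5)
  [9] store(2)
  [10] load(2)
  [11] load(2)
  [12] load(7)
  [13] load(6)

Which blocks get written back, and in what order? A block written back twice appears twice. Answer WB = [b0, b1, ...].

  0 | R B7 → L1 miss [-]
  1 | R B0 → L0 miss [-]
  2 | W B3 → L0 miss [D]
  3 | W B3 → L0 hit [D]
  4 | R B3 → L0 hit [D]
  5 | R B3 → L0 hit [D]
  6 | R B3 → L0 hit [D]
  7 | R B5 → L2 miss [-]
  8 | W B5 → L2 hit [D]
  9 | W B2 → L2 miss wb→B5 [D]
  10 | R B2 → L2 hit [D]
  11 | R B2 → L2 hit [D]
  12 | R B7 → L1 hit [-]
  13 | R B6 → L0 miss wb→B3 [-]

WB = [5, 3]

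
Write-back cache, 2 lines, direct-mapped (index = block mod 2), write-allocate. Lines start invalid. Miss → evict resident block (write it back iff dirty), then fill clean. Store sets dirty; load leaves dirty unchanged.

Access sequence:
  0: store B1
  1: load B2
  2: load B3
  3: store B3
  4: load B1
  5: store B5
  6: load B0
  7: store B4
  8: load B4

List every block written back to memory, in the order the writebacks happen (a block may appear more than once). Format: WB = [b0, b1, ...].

WB = [1, 3]

  0 | W B1 → L1 miss [D]
  1 | R B2 → L0 miss [-]
  2 | R B3 → L1 miss wb→B1 [-]
  3 | W B3 → L1 hit [D]
  4 | R B1 → L1 miss wb→B3 [-]
  5 | W B5 → L1 miss [D]
  6 | R B0 → L0 miss [-]
  7 | W B4 → L0 miss [D]
  8 | R B4 → L0 hit [D]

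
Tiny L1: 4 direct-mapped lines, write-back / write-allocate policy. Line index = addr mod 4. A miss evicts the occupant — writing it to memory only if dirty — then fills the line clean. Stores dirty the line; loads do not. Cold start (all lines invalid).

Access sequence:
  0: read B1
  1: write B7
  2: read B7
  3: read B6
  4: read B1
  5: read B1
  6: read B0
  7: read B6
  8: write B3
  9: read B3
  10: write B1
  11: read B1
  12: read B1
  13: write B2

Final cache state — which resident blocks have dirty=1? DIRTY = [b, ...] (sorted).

0: R B1 -> L1 miss  d=-]
1: W B7 -> L3 miss  d=D]
2: R B7 -> L3 hit  d=D]
3: R B6 -> L2 miss  d=-]
4: R B1 -> L1 hit  d=-]
5: R B1 -> L1 hit  d=-]
6: R B0 -> L0 miss  d=-]
7: R B6 -> L2 hit  d=-]
8: W B3 -> L3 miss wb->B7  d=D]
9: R B3 -> L3 hit  d=D]
10: W B1 -> L1 hit  d=D]
11: R B1 -> L1 hit  d=D]
12: R B1 -> L1 hit  d=D]
13: W B2 -> L2 miss  d=D]

DIRTY = [1, 2, 3]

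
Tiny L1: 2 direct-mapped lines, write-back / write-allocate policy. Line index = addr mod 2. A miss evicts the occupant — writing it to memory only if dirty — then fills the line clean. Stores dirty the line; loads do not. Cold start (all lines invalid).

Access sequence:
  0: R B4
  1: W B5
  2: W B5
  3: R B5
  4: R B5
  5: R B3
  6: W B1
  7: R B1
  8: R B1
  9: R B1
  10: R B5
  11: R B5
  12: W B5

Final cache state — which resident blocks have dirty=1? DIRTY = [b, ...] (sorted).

  0 | R B4 → L0 miss [-]
  1 | W B5 → L1 miss [D]
  2 | W B5 → L1 hit [D]
  3 | R B5 → L1 hit [D]
  4 | R B5 → L1 hit [D]
  5 | R B3 → L1 miss wb→B5 [-]
  6 | W B1 → L1 miss [D]
  7 | R B1 → L1 hit [D]
  8 | R B1 → L1 hit [D]
  9 | R B1 → L1 hit [D]
  10 | R B5 → L1 miss wb→B1 [-]
  11 | R B5 → L1 hit [-]
  12 | W B5 → L1 hit [D]

DIRTY = [5]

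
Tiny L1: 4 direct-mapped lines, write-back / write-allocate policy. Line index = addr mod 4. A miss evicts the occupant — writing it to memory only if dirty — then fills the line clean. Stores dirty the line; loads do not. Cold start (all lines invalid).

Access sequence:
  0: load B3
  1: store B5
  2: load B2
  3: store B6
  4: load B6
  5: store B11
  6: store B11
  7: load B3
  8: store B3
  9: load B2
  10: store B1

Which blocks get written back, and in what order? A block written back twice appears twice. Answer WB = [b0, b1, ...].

  0 | R B3 → L3 miss [-]
  1 | W B5 → L1 miss [D]
  2 | R B2 → L2 miss [-]
  3 | W B6 → L2 miss [D]
  4 | R B6 → L2 hit [D]
  5 | W B11 → L3 miss [D]
  6 | W B11 → L3 hit [D]
  7 | R B3 → L3 miss wb→B11 [-]
  8 | W B3 → L3 hit [D]
  9 | R B2 → L2 miss wb→B6 [-]
  10 | W B1 → L1 miss wb→B5 [D]

WB = [11, 6, 5]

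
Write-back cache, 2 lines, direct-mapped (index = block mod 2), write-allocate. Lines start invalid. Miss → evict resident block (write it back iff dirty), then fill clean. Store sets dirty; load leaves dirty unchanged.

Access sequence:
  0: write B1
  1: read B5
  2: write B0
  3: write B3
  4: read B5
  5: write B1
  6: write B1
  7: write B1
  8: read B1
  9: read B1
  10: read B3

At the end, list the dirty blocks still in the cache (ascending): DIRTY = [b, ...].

0: W B1 -> L1 miss  d=D]
1: R B5 -> L1 miss wb->B1  d=-]
2: W B0 -> L0 miss  d=D]
3: W B3 -> L1 miss  d=D]
4: R B5 -> L1 miss wb->B3  d=-]
5: W B1 -> L1 miss  d=D]
6: W B1 -> L1 hit  d=D]
7: W B1 -> L1 hit  d=D]
8: R B1 -> L1 hit  d=D]
9: R B1 -> L1 hit  d=D]
10: R B3 -> L1 miss wb->B1  d=-]

DIRTY = [0]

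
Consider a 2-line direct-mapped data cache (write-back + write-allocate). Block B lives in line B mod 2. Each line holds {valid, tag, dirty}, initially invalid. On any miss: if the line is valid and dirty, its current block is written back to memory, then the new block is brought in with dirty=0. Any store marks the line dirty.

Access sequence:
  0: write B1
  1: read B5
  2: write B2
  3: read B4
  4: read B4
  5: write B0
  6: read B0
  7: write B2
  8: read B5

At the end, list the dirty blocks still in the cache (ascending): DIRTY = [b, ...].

DIRTY = [2]

  0 | W B1 → L1 miss [D]
  1 | R B5 → L1 miss wb→B1 [-]
  2 | W B2 → L0 miss [D]
  3 | R B4 → L0 miss wb→B2 [-]
  4 | R B4 → L0 hit [-]
  5 | W B0 → L0 miss [D]
  6 | R B0 → L0 hit [D]
  7 | W B2 → L0 miss wb→B0 [D]
  8 | R B5 → L1 hit [-]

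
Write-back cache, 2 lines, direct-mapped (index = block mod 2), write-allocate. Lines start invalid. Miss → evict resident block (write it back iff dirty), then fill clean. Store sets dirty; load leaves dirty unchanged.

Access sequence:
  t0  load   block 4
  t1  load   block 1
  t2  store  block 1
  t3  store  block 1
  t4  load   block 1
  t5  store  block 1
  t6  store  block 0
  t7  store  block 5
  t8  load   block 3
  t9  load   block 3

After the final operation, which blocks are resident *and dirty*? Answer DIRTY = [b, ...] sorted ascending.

DIRTY = [0]

  0 | R B4 → L0 miss [-]
  1 | R B1 → L1 miss [-]
  2 | W B1 → L1 hit [D]
  3 | W B1 → L1 hit [D]
  4 | R B1 → L1 hit [D]
  5 | W B1 → L1 hit [D]
  6 | W B0 → L0 miss [D]
  7 | W B5 → L1 miss wb→B1 [D]
  8 | R B3 → L1 miss wb→B5 [-]
  9 | R B3 → L1 hit [-]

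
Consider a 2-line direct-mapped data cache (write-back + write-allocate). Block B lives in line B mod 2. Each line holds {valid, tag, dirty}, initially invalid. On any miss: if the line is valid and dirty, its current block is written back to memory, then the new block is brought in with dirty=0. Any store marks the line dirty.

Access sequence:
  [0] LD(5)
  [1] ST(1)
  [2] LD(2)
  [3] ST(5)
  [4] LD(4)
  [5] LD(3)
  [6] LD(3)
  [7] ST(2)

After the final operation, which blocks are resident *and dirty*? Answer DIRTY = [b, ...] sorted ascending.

  0 | R B5 → L1 miss [-]
  1 | W B1 → L1 miss [D]
  2 | R B2 → L0 miss [-]
  3 | W B5 → L1 miss wb→B1 [D]
  4 | R B4 → L0 miss [-]
  5 | R B3 → L1 miss wb→B5 [-]
  6 | R B3 → L1 hit [-]
  7 | W B2 → L0 miss [D]

DIRTY = [2]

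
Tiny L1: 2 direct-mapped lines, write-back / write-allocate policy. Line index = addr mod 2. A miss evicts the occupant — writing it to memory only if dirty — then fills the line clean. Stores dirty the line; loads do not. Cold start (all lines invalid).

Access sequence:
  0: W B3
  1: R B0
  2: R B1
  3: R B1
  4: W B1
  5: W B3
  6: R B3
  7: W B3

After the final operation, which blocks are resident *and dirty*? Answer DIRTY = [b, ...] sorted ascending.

0: W B3 -> L1 miss  d=D]
1: R B0 -> L0 miss  d=-]
2: R B1 -> L1 miss wb->B3  d=-]
3: R B1 -> L1 hit  d=-]
4: W B1 -> L1 hit  d=D]
5: W B3 -> L1 miss wb->B1  d=D]
6: R B3 -> L1 hit  d=D]
7: W B3 -> L1 hit  d=D]

DIRTY = [3]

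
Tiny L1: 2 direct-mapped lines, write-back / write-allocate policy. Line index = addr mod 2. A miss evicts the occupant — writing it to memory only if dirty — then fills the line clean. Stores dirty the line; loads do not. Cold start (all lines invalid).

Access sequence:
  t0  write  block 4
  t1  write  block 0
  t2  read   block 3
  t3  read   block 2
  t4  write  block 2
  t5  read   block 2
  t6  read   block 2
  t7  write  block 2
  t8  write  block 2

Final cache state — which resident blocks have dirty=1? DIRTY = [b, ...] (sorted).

DIRTY = [2]

  0 | W B4 → L0 miss [D]
  1 | W B0 → L0 miss wb→B4 [D]
  2 | R B3 → L1 miss [-]
  3 | R B2 → L0 miss wb→B0 [-]
  4 | W B2 → L0 hit [D]
  5 | R B2 → L0 hit [D]
  6 | R B2 → L0 hit [D]
  7 | W B2 → L0 hit [D]
  8 | W B2 → L0 hit [D]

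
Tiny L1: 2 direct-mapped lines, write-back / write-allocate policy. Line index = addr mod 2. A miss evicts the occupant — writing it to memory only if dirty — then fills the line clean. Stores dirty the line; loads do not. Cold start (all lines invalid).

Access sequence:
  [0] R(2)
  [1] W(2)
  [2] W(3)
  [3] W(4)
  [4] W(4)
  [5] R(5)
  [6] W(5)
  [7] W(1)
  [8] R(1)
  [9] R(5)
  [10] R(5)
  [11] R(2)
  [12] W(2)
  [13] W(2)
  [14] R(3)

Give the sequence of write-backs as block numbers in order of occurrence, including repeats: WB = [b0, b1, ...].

0: R B2 -> L0 miss  d=-]
1: W B2 -> L0 hit  d=D]
2: W B3 -> L1 miss  d=D]
3: W B4 -> L0 miss wb->B2  d=D]
4: W B4 -> L0 hit  d=D]
5: R B5 -> L1 miss wb->B3  d=-]
6: W B5 -> L1 hit  d=D]
7: W B1 -> L1 miss wb->B5  d=D]
8: R B1 -> L1 hit  d=D]
9: R B5 -> L1 miss wb->B1  d=-]
10: R B5 -> L1 hit  d=-]
11: R B2 -> L0 miss wb->B4  d=-]
12: W B2 -> L0 hit  d=D]
13: W B2 -> L0 hit  d=D]
14: R B3 -> L1 miss  d=-]

WB = [2, 3, 5, 1, 4]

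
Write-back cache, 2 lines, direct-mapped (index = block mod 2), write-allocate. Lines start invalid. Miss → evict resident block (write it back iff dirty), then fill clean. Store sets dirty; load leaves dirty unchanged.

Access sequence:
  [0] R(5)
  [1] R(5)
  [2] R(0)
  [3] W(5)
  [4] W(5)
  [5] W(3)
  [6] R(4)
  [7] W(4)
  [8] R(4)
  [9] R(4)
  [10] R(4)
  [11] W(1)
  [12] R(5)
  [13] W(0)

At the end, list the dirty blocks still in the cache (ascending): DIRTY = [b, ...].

DIRTY = [0]

0: R B5 → L1 miss [-]
1: R B5 → L1 hit [-]
2: R B0 → L0 miss [-]
3: W B5 → L1 hit [D]
4: W B5 → L1 hit [D]
5: W B3 → L1 miss wb→B5 [D]
6: R B4 → L0 miss [-]
7: W B4 → L0 hit [D]
8: R B4 → L0 hit [D]
9: R B4 → L0 hit [D]
10: R B4 → L0 hit [D]
11: W B1 → L1 miss wb→B3 [D]
12: R B5 → L1 miss wb→B1 [-]
13: W B0 → L0 miss wb→B4 [D]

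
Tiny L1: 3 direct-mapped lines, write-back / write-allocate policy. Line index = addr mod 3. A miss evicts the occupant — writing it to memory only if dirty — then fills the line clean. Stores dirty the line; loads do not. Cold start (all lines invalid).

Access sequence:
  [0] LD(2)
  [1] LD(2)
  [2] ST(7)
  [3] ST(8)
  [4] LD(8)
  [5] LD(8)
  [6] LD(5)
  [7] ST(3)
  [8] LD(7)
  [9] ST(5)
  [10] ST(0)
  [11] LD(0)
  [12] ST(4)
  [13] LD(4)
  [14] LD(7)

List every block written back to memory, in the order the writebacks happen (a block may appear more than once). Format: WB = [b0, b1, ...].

0: R B2 -> L2 miss  d=-]
1: R B2 -> L2 hit  d=-]
2: W B7 -> L1 miss  d=D]
3: W B8 -> L2 miss  d=D]
4: R B8 -> L2 hit  d=D]
5: R B8 -> L2 hit  d=D]
6: R B5 -> L2 miss wb->B8  d=-]
7: W B3 -> L0 miss  d=D]
8: R B7 -> L1 hit  d=D]
9: W B5 -> L2 hit  d=D]
10: W B0 -> L0 miss wb->B3  d=D]
11: R B0 -> L0 hit  d=D]
12: W B4 -> L1 miss wb->B7  d=D]
13: R B4 -> L1 hit  d=D]
14: R B7 -> L1 miss wb->B4  d=-]

WB = [8, 3, 7, 4]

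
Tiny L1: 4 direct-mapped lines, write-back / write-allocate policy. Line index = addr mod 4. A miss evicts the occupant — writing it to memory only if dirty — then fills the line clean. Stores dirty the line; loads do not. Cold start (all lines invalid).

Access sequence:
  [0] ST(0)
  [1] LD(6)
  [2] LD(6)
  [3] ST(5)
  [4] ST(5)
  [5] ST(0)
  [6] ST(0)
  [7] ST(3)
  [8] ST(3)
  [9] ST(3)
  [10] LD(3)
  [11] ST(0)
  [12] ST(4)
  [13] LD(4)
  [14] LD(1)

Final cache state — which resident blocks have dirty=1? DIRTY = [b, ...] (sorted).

0: W B0 -> L0 miss  d=D]
1: R B6 -> L2 miss  d=-]
2: R B6 -> L2 hit  d=-]
3: W B5 -> L1 miss  d=D]
4: W B5 -> L1 hit  d=D]
5: W B0 -> L0 hit  d=D]
6: W B0 -> L0 hit  d=D]
7: W B3 -> L3 miss  d=D]
8: W B3 -> L3 hit  d=D]
9: W B3 -> L3 hit  d=D]
10: R B3 -> L3 hit  d=D]
11: W B0 -> L0 hit  d=D]
12: W B4 -> L0 miss wb->B0  d=D]
13: R B4 -> L0 hit  d=D]
14: R B1 -> L1 miss wb->B5  d=-]

DIRTY = [3, 4]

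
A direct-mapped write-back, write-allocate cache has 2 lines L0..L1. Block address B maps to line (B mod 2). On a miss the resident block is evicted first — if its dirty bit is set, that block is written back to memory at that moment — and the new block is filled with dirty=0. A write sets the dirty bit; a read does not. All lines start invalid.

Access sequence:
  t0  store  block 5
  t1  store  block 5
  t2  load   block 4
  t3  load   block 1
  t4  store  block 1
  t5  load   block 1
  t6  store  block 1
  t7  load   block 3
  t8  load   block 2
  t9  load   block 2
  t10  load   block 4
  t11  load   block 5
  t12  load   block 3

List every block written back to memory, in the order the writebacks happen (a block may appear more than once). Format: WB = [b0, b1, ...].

0: W B5 → L1 miss [D]
1: W B5 → L1 hit [D]
2: R B4 → L0 miss [-]
3: R B1 → L1 miss wb→B5 [-]
4: W B1 → L1 hit [D]
5: R B1 → L1 hit [D]
6: W B1 → L1 hit [D]
7: R B3 → L1 miss wb→B1 [-]
8: R B2 → L0 miss [-]
9: R B2 → L0 hit [-]
10: R B4 → L0 miss [-]
11: R B5 → L1 miss [-]
12: R B3 → L1 miss [-]

WB = [5, 1]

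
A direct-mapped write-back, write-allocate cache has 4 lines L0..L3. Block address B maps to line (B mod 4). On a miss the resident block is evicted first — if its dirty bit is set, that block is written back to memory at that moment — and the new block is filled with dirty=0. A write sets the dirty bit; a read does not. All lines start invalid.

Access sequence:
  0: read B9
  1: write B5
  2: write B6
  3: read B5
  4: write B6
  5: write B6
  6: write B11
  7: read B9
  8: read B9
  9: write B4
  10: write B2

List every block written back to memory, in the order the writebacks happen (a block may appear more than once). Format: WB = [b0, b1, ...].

  0 | R B9 → L1 miss [-]
  1 | W B5 → L1 miss [D]
  2 | W B6 → L2 miss [D]
  3 | R B5 → L1 hit [D]
  4 | W B6 → L2 hit [D]
  5 | W B6 → L2 hit [D]
  6 | W B11 → L3 miss [D]
  7 | R B9 → L1 miss wb→B5 [-]
  8 | R B9 → L1 hit [-]
  9 | W B4 → L0 miss [D]
  10 | W B2 → L2 miss wb→B6 [D]

WB = [5, 6]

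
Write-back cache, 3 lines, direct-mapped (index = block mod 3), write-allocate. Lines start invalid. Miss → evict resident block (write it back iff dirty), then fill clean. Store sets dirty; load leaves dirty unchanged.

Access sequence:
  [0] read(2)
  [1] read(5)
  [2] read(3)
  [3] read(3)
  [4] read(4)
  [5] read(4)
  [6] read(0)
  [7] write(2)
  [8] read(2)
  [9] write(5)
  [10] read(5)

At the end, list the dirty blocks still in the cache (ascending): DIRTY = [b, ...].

0: R B2 → L2 miss [-]
1: R B5 → L2 miss [-]
2: R B3 → L0 miss [-]
3: R B3 → L0 hit [-]
4: R B4 → L1 miss [-]
5: R B4 → L1 hit [-]
6: R B0 → L0 miss [-]
7: W B2 → L2 miss [D]
8: R B2 → L2 hit [D]
9: W B5 → L2 miss wb→B2 [D]
10: R B5 → L2 hit [D]

DIRTY = [5]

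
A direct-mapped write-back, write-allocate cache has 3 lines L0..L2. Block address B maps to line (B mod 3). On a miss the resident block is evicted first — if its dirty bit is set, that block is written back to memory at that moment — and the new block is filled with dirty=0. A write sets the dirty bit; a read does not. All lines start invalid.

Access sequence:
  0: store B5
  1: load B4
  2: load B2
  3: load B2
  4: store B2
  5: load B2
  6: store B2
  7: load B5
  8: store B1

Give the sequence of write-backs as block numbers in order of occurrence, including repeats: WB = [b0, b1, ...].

0: W B5 -> L2 miss  d=D]
1: R B4 -> L1 miss  d=-]
2: R B2 -> L2 miss wb->B5  d=-]
3: R B2 -> L2 hit  d=-]
4: W B2 -> L2 hit  d=D]
5: R B2 -> L2 hit  d=D]
6: W B2 -> L2 hit  d=D]
7: R B5 -> L2 miss wb->B2  d=-]
8: W B1 -> L1 miss  d=D]

WB = [5, 2]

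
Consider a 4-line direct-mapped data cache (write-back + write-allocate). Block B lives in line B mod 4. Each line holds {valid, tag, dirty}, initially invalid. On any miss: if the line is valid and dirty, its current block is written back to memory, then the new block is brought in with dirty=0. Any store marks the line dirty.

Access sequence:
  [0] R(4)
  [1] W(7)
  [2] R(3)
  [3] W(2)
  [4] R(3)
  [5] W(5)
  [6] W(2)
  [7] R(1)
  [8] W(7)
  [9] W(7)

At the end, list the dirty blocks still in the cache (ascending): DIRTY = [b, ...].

0: R B4 → L0 miss [-]
1: W B7 → L3 miss [D]
2: R B3 → L3 miss wb→B7 [-]
3: W B2 → L2 miss [D]
4: R B3 → L3 hit [-]
5: W B5 → L1 miss [D]
6: W B2 → L2 hit [D]
7: R B1 → L1 miss wb→B5 [-]
8: W B7 → L3 miss [D]
9: W B7 → L3 hit [D]

DIRTY = [2, 7]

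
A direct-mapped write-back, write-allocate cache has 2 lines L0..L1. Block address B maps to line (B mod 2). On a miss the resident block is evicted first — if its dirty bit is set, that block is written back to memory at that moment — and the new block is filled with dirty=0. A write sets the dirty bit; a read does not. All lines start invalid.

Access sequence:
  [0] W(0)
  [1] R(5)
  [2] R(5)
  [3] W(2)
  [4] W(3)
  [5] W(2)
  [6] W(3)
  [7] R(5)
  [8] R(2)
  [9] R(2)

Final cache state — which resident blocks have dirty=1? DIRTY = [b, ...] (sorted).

DIRTY = [2]

0: W B0 → L0 miss [D]
1: R B5 → L1 miss [-]
2: R B5 → L1 hit [-]
3: W B2 → L0 miss wb→B0 [D]
4: W B3 → L1 miss [D]
5: W B2 → L0 hit [D]
6: W B3 → L1 hit [D]
7: R B5 → L1 miss wb→B3 [-]
8: R B2 → L0 hit [D]
9: R B2 → L0 hit [D]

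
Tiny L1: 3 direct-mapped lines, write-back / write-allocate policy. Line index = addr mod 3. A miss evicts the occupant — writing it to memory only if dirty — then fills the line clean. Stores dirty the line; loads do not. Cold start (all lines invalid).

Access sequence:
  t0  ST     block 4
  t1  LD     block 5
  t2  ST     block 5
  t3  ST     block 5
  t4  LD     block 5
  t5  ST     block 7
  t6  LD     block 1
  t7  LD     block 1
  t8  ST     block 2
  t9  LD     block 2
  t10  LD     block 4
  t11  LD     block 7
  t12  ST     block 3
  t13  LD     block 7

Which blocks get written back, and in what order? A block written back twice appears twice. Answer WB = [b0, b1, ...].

  0 | W B4 → L1 miss [D]
  1 | R B5 → L2 miss [-]
  2 | W B5 → L2 hit [D]
  3 | W B5 → L2 hit [D]
  4 | R B5 → L2 hit [D]
  5 | W B7 → L1 miss wb→B4 [D]
  6 | R B1 → L1 miss wb→B7 [-]
  7 | R B1 → L1 hit [-]
  8 | W B2 → L2 miss wb→B5 [D]
  9 | R B2 → L2 hit [D]
  10 | R B4 → L1 miss [-]
  11 | R B7 → L1 miss [-]
  12 | W B3 → L0 miss [D]
  13 | R B7 → L1 hit [-]

WB = [4, 7, 5]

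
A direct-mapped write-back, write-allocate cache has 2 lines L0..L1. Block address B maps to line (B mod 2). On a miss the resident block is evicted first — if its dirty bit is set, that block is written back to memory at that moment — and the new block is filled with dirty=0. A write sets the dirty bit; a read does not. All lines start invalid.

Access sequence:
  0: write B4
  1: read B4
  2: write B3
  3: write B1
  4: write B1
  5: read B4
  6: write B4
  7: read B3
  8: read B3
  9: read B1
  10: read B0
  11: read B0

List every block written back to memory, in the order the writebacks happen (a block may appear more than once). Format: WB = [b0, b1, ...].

0: W B4 → L0 miss [D]
1: R B4 → L0 hit [D]
2: W B3 → L1 miss [D]
3: W B1 → L1 miss wb→B3 [D]
4: W B1 → L1 hit [D]
5: R B4 → L0 hit [D]
6: W B4 → L0 hit [D]
7: R B3 → L1 miss wb→B1 [-]
8: R B3 → L1 hit [-]
9: R B1 → L1 miss [-]
10: R B0 → L0 miss wb→B4 [-]
11: R B0 → L0 hit [-]

WB = [3, 1, 4]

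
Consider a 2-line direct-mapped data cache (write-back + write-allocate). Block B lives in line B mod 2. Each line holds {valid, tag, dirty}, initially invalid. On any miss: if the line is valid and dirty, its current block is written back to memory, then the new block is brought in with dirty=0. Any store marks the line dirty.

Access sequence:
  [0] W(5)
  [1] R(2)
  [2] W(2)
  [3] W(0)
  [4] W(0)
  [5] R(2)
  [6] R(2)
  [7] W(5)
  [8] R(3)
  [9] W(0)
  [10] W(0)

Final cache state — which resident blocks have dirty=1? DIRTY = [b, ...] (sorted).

DIRTY = [0]

0: W B5 → L1 miss [D]
1: R B2 → L0 miss [-]
2: W B2 → L0 hit [D]
3: W B0 → L0 miss wb→B2 [D]
4: W B0 → L0 hit [D]
5: R B2 → L0 miss wb→B0 [-]
6: R B2 → L0 hit [-]
7: W B5 → L1 hit [D]
8: R B3 → L1 miss wb→B5 [-]
9: W B0 → L0 miss [D]
10: W B0 → L0 hit [D]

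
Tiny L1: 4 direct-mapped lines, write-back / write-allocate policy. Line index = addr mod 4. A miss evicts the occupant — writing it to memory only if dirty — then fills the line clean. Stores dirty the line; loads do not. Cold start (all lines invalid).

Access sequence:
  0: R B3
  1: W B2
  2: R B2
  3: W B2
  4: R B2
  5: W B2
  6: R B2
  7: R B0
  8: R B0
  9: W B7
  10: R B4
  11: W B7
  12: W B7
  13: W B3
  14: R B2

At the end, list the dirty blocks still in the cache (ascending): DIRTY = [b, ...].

0: R B3 → L3 miss [-]
1: W B2 → L2 miss [D]
2: R B2 → L2 hit [D]
3: W B2 → L2 hit [D]
4: R B2 → L2 hit [D]
5: W B2 → L2 hit [D]
6: R B2 → L2 hit [D]
7: R B0 → L0 miss [-]
8: R B0 → L0 hit [-]
9: W B7 → L3 miss [D]
10: R B4 → L0 miss [-]
11: W B7 → L3 hit [D]
12: W B7 → L3 hit [D]
13: W B3 → L3 miss wb→B7 [D]
14: R B2 → L2 hit [D]

DIRTY = [2, 3]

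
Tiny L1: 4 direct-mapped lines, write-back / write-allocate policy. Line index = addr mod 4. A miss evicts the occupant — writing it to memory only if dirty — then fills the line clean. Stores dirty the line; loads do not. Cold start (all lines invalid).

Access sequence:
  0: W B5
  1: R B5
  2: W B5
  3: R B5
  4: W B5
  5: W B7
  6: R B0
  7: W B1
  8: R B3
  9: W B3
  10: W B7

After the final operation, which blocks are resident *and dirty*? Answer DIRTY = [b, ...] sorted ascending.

0: W B5 -> L1 miss  d=D]
1: R B5 -> L1 hit  d=D]
2: W B5 -> L1 hit  d=D]
3: R B5 -> L1 hit  d=D]
4: W B5 -> L1 hit  d=D]
5: W B7 -> L3 miss  d=D]
6: R B0 -> L0 miss  d=-]
7: W B1 -> L1 miss wb->B5  d=D]
8: R B3 -> L3 miss wb->B7  d=-]
9: W B3 -> L3 hit  d=D]
10: W B7 -> L3 miss wb->B3  d=D]

DIRTY = [1, 7]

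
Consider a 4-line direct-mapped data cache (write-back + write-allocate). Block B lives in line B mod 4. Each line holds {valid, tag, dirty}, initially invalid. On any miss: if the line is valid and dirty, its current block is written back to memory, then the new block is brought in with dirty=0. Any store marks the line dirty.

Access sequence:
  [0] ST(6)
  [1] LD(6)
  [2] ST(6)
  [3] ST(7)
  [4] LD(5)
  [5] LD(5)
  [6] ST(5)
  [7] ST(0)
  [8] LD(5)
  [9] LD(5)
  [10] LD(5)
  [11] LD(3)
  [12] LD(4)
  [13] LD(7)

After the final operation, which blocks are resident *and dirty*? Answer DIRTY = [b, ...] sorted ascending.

0: W B6 -> L2 miss  d=D]
1: R B6 -> L2 hit  d=D]
2: W B6 -> L2 hit  d=D]
3: W B7 -> L3 miss  d=D]
4: R B5 -> L1 miss  d=-]
5: R B5 -> L1 hit  d=-]
6: W B5 -> L1 hit  d=D]
7: W B0 -> L0 miss  d=D]
8: R B5 -> L1 hit  d=D]
9: R B5 -> L1 hit  d=D]
10: R B5 -> L1 hit  d=D]
11: R B3 -> L3 miss wb->B7  d=-]
12: R B4 -> L0 miss wb->B0  d=-]
13: R B7 -> L3 miss  d=-]

DIRTY = [5, 6]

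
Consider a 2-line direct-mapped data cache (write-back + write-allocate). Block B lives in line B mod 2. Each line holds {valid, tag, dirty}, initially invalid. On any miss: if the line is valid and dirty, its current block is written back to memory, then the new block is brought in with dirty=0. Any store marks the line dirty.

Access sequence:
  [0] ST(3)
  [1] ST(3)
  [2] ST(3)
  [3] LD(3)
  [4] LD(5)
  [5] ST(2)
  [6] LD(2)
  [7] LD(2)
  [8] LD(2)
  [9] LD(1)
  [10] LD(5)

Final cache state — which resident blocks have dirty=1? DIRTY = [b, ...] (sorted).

0: W B3 -> L1 miss  d=D]
1: W B3 -> L1 hit  d=D]
2: W B3 -> L1 hit  d=D]
3: R B3 -> L1 hit  d=D]
4: R B5 -> L1 miss wb->B3  d=-]
5: W B2 -> L0 miss  d=D]
6: R B2 -> L0 hit  d=D]
7: R B2 -> L0 hit  d=D]
8: R B2 -> L0 hit  d=D]
9: R B1 -> L1 miss  d=-]
10: R B5 -> L1 miss  d=-]

DIRTY = [2]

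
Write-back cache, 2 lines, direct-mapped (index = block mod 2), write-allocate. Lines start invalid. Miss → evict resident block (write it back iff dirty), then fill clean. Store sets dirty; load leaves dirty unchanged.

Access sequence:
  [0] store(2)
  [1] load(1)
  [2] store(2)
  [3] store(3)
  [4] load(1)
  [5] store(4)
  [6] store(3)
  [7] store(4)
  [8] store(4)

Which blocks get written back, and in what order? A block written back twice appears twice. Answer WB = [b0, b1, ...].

WB = [3, 2]

0: W B2 -> L0 miss  d=D]
1: R B1 -> L1 miss  d=-]
2: W B2 -> L0 hit  d=D]
3: W B3 -> L1 miss  d=D]
4: R B1 -> L1 miss wb->B3  d=-]
5: W B4 -> L0 miss wb->B2  d=D]
6: W B3 -> L1 miss  d=D]
7: W B4 -> L0 hit  d=D]
8: W B4 -> L0 hit  d=D]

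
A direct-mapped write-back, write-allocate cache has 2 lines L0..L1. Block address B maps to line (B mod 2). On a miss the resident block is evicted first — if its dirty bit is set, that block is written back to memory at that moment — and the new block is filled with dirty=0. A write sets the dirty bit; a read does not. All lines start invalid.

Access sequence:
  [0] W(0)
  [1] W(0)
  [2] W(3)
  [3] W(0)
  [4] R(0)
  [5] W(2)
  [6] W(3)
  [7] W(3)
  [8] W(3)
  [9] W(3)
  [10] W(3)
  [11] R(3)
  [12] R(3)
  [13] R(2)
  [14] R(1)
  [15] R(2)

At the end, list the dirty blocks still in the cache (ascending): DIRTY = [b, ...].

DIRTY = [2]

0: W B0 → L0 miss [D]
1: W B0 → L0 hit [D]
2: W B3 → L1 miss [D]
3: W B0 → L0 hit [D]
4: R B0 → L0 hit [D]
5: W B2 → L0 miss wb→B0 [D]
6: W B3 → L1 hit [D]
7: W B3 → L1 hit [D]
8: W B3 → L1 hit [D]
9: W B3 → L1 hit [D]
10: W B3 → L1 hit [D]
11: R B3 → L1 hit [D]
12: R B3 → L1 hit [D]
13: R B2 → L0 hit [D]
14: R B1 → L1 miss wb→B3 [-]
15: R B2 → L0 hit [D]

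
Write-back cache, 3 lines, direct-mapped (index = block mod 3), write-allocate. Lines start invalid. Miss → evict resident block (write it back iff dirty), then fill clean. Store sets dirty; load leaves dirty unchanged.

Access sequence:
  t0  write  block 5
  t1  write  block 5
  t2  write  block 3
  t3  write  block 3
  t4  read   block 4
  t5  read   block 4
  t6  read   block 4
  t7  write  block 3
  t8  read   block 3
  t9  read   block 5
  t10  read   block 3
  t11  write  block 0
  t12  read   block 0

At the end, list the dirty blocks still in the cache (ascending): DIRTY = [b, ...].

  0 | W B5 → L2 miss [D]
  1 | W B5 → L2 hit [D]
  2 | W B3 → L0 miss [D]
  3 | W B3 → L0 hit [D]
  4 | R B4 → L1 miss [-]
  5 | R B4 → L1 hit [-]
  6 | R B4 → L1 hit [-]
  7 | W B3 → L0 hit [D]
  8 | R B3 → L0 hit [D]
  9 | R B5 → L2 hit [D]
  10 | R B3 → L0 hit [D]
  11 | W B0 → L0 miss wb→B3 [D]
  12 | R B0 → L0 hit [D]

DIRTY = [0, 5]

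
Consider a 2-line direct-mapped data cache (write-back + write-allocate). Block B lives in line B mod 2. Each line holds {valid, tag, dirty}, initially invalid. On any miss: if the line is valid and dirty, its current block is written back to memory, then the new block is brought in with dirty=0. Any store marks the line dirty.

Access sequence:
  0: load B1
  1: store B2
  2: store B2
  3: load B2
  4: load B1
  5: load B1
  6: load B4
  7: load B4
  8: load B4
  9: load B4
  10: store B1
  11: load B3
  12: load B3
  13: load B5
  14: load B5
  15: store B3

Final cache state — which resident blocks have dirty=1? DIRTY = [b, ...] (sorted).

0: R B1 -> L1 miss  d=-]
1: W B2 -> L0 miss  d=D]
2: W B2 -> L0 hit  d=D]
3: R B2 -> L0 hit  d=D]
4: R B1 -> L1 hit  d=-]
5: R B1 -> L1 hit  d=-]
6: R B4 -> L0 miss wb->B2  d=-]
7: R B4 -> L0 hit  d=-]
8: R B4 -> L0 hit  d=-]
9: R B4 -> L0 hit  d=-]
10: W B1 -> L1 hit  d=D]
11: R B3 -> L1 miss wb->B1  d=-]
12: R B3 -> L1 hit  d=-]
13: R B5 -> L1 miss  d=-]
14: R B5 -> L1 hit  d=-]
15: W B3 -> L1 miss  d=D]

DIRTY = [3]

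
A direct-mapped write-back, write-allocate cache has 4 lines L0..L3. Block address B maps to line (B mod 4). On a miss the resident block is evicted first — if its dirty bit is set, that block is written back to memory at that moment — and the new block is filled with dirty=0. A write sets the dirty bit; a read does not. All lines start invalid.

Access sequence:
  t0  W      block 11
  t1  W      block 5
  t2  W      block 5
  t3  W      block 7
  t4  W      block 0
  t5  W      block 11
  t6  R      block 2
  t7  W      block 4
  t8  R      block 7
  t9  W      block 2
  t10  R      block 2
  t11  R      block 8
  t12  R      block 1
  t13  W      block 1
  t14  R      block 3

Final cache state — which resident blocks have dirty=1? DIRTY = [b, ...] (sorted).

0: W B11 -> L3 miss  d=D]
1: W B5 -> L1 miss  d=D]
2: W B5 -> L1 hit  d=D]
3: W B7 -> L3 miss wb->B11  d=D]
4: W B0 -> L0 miss  d=D]
5: W B11 -> L3 miss wb->B7  d=D]
6: R B2 -> L2 miss  d=-]
7: W B4 -> L0 miss wb->B0  d=D]
8: R B7 -> L3 miss wb->B11  d=-]
9: W B2 -> L2 hit  d=D]
10: R B2 -> L2 hit  d=D]
11: R B8 -> L0 miss wb->B4  d=-]
12: R B1 -> L1 miss wb->B5  d=-]
13: W B1 -> L1 hit  d=D]
14: R B3 -> L3 miss  d=-]

DIRTY = [1, 2]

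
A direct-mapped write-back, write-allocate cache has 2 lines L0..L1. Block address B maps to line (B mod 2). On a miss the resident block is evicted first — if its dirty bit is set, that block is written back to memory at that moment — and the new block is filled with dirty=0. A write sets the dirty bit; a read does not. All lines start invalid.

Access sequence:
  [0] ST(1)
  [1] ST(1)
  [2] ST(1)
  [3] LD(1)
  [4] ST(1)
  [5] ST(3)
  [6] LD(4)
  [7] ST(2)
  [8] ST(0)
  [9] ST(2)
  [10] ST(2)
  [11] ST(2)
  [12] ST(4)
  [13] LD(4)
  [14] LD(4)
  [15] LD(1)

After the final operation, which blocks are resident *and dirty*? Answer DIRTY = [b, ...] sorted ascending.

0: W B1 -> L1 miss  d=D]
1: W B1 -> L1 hit  d=D]
2: W B1 -> L1 hit  d=D]
3: R B1 -> L1 hit  d=D]
4: W B1 -> L1 hit  d=D]
5: W B3 -> L1 miss wb->B1  d=D]
6: R B4 -> L0 miss  d=-]
7: W B2 -> L0 miss  d=D]
8: W B0 -> L0 miss wb->B2  d=D]
9: W B2 -> L0 miss wb->B0  d=D]
10: W B2 -> L0 hit  d=D]
11: W B2 -> L0 hit  d=D]
12: W B4 -> L0 miss wb->B2  d=D]
13: R B4 -> L0 hit  d=D]
14: R B4 -> L0 hit  d=D]
15: R B1 -> L1 miss wb->B3  d=-]

DIRTY = [4]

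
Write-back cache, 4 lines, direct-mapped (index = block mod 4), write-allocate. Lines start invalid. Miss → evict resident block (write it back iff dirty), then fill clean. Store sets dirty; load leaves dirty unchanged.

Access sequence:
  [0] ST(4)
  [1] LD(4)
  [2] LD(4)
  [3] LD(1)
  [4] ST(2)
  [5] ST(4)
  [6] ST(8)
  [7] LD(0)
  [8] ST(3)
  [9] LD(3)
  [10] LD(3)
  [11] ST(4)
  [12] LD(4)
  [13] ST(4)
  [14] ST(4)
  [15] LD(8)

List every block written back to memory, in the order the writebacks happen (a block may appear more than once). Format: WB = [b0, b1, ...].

WB = [4, 8, 4]

  0 | W B4 → L0 miss [D]
  1 | R B4 → L0 hit [D]
  2 | R B4 → L0 hit [D]
  3 | R B1 → L1 miss [-]
  4 | W B2 → L2 miss [D]
  5 | W B4 → L0 hit [D]
  6 | W B8 → L0 miss wb→B4 [D]
  7 | R B0 → L0 miss wb→B8 [-]
  8 | W B3 → L3 miss [D]
  9 | R B3 → L3 hit [D]
  10 | R B3 → L3 hit [D]
  11 | W B4 → L0 miss [D]
  12 | R B4 → L0 hit [D]
  13 | W B4 → L0 hit [D]
  14 | W B4 → L0 hit [D]
  15 | R B8 → L0 miss wb→B4 [-]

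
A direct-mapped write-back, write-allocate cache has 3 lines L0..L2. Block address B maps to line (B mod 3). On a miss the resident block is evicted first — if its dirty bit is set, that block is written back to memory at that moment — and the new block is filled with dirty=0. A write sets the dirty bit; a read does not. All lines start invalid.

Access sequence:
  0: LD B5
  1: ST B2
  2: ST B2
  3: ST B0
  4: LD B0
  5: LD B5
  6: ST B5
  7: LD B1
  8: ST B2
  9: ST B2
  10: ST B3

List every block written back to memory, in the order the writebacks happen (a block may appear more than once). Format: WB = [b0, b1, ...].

  0 | R B5 → L2 miss [-]
  1 | W B2 → L2 miss [D]
  2 | W B2 → L2 hit [D]
  3 | W B0 → L0 miss [D]
  4 | R B0 → L0 hit [D]
  5 | R B5 → L2 miss wb→B2 [-]
  6 | W B5 → L2 hit [D]
  7 | R B1 → L1 miss [-]
  8 | W B2 → L2 miss wb→B5 [D]
  9 | W B2 → L2 hit [D]
  10 | W B3 → L0 miss wb→B0 [D]

WB = [2, 5, 0]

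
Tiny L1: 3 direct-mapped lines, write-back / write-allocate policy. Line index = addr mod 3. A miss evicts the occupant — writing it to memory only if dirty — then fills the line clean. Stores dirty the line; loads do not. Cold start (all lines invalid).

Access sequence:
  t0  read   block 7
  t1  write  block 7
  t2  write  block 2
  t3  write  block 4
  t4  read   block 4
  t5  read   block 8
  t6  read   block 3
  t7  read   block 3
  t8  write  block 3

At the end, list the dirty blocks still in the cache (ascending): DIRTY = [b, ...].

DIRTY = [3, 4]

  0 | R B7 → L1 miss [-]
  1 | W B7 → L1 hit [D]
  2 | W B2 → L2 miss [D]
  3 | W B4 → L1 miss wb→B7 [D]
  4 | R B4 → L1 hit [D]
  5 | R B8 → L2 miss wb→B2 [-]
  6 | R B3 → L0 miss [-]
  7 | R B3 → L0 hit [-]
  8 | W B3 → L0 hit [D]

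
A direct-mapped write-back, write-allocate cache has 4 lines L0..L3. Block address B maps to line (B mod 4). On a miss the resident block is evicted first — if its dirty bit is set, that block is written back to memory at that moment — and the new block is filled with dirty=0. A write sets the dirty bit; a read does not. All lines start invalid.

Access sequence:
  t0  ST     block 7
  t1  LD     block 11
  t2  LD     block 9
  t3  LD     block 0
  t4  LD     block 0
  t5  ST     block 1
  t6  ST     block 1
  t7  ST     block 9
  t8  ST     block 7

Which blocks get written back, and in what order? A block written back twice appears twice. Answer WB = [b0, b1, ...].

0: W B7 -> L3 miss  d=D]
1: R B11 -> L3 miss wb->B7  d=-]
2: R B9 -> L1 miss  d=-]
3: R B0 -> L0 miss  d=-]
4: R B0 -> L0 hit  d=-]
5: W B1 -> L1 miss  d=D]
6: W B1 -> L1 hit  d=D]
7: W B9 -> L1 miss wb->B1  d=D]
8: W B7 -> L3 miss  d=D]

WB = [7, 1]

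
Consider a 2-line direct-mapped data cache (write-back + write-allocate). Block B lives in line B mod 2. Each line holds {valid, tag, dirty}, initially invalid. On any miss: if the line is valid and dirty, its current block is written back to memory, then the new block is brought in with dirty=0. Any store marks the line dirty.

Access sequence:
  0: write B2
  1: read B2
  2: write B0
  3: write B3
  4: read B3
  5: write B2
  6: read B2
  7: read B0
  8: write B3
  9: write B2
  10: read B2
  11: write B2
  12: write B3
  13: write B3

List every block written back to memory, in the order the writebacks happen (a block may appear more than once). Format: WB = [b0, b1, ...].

WB = [2, 0, 2]

0: W B2 -> L0 miss  d=D]
1: R B2 -> L0 hit  d=D]
2: W B0 -> L0 miss wb->B2  d=D]
3: W B3 -> L1 miss  d=D]
4: R B3 -> L1 hit  d=D]
5: W B2 -> L0 miss wb->B0  d=D]
6: R B2 -> L0 hit  d=D]
7: R B0 -> L0 miss wb->B2  d=-]
8: W B3 -> L1 hit  d=D]
9: W B2 -> L0 miss  d=D]
10: R B2 -> L0 hit  d=D]
11: W B2 -> L0 hit  d=D]
12: W B3 -> L1 hit  d=D]
13: W B3 -> L1 hit  d=D]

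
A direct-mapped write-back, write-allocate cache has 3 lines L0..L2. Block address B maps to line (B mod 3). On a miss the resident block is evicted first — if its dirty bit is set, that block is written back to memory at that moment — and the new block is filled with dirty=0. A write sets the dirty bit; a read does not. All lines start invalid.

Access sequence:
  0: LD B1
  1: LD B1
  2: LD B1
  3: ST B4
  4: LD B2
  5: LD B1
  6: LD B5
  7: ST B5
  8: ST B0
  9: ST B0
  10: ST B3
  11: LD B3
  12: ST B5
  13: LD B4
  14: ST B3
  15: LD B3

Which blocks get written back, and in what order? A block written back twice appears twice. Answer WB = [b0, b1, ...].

WB = [4, 0]

  0 | R B1 → L1 miss [-]
  1 | R B1 → L1 hit [-]
  2 | R B1 → L1 hit [-]
  3 | W B4 → L1 miss [D]
  4 | R B2 → L2 miss [-]
  5 | R B1 → L1 miss wb→B4 [-]
  6 | R B5 → L2 miss [-]
  7 | W B5 → L2 hit [D]
  8 | W B0 → L0 miss [D]
  9 | W B0 → L0 hit [D]
  10 | W B3 → L0 miss wb→B0 [D]
  11 | R B3 → L0 hit [D]
  12 | W B5 → L2 hit [D]
  13 | R B4 → L1 miss [-]
  14 | W B3 → L0 hit [D]
  15 | R B3 → L0 hit [D]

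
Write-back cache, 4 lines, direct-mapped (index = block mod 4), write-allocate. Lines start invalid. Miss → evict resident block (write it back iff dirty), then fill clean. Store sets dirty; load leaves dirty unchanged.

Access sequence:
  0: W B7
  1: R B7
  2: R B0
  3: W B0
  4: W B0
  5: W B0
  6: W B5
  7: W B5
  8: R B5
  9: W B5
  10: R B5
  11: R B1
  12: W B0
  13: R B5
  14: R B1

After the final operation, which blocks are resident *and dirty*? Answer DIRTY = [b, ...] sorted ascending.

DIRTY = [0, 7]

  0 | W B7 → L3 miss [D]
  1 | R B7 → L3 hit [D]
  2 | R B0 → L0 miss [-]
  3 | W B0 → L0 hit [D]
  4 | W B0 → L0 hit [D]
  5 | W B0 → L0 hit [D]
  6 | W B5 → L1 miss [D]
  7 | W B5 → L1 hit [D]
  8 | R B5 → L1 hit [D]
  9 | W B5 → L1 hit [D]
  10 | R B5 → L1 hit [D]
  11 | R B1 → L1 miss wb→B5 [-]
  12 | W B0 → L0 hit [D]
  13 | R B5 → L1 miss [-]
  14 | R B1 → L1 miss [-]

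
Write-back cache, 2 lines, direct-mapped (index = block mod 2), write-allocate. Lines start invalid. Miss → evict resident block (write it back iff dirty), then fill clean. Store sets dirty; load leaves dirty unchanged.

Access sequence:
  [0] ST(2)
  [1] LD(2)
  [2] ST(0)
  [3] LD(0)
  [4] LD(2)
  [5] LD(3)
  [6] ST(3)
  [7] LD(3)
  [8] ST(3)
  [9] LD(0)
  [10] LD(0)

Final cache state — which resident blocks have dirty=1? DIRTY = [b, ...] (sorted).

0: W B2 → L0 miss [D]
1: R B2 → L0 hit [D]
2: W B0 → L0 miss wb→B2 [D]
3: R B0 → L0 hit [D]
4: R B2 → L0 miss wb→B0 [-]
5: R B3 → L1 miss [-]
6: W B3 → L1 hit [D]
7: R B3 → L1 hit [D]
8: W B3 → L1 hit [D]
9: R B0 → L0 miss [-]
10: R B0 → L0 hit [-]

DIRTY = [3]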